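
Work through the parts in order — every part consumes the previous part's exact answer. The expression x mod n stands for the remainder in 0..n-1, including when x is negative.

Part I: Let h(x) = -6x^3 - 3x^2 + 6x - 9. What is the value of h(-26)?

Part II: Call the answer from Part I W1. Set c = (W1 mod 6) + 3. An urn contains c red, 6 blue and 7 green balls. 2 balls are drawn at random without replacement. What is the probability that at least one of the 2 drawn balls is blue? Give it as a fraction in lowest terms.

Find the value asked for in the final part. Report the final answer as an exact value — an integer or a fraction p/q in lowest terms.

Part I: -6*(-26)^3 - 3*(-26)^2 + 6*(-26)^1 - 9 = (105456) + (-2028) + (-156) + (-9) = 103263; answer 103263
Part II: W1 = 103263; c = 6; total draws C(19,2) = 171; complement C(13,2) = 78; favorable 171 - 78 = 93; P = 31/57; answer 31/57

31/57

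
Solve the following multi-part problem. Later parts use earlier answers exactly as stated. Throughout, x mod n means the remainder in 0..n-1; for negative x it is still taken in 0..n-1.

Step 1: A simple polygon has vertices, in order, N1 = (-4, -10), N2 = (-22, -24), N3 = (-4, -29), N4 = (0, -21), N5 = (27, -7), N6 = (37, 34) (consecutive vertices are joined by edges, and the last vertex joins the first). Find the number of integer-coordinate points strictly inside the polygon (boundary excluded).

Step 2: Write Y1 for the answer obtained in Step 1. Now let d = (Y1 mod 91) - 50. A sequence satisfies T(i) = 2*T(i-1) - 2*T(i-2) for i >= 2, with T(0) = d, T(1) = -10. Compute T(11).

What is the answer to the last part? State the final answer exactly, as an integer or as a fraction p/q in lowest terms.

Step 1: cross terms: (-4*-24 - -22*-10)=-124, (-22*-29 - -4*-24)=542, (-4*-21 - 0*-29)=84, (0*-7 - 27*-21)=567, (27*34 - 37*-7)=1177, (37*-10 - -4*34)=-234; twice the area = |2012| = 2012; area = 1006; boundary points = 2 + 1 + 4 + 1 + 1 + 1 = 10; strictly interior points = area - boundary/2 + 1 = 1002; answer 1002
Step 2: Y1 = 1002; d = -49; T(2) = 2*(-10) - 2*(-49) = 78; iterating: T(2)=78, T(3)=176, T(4)=196, T(5)=40, T(6)=-312, T(7)=-704, T(8)=-784, T(9)=-160, T(10)=1248, T(11)=2816; answer 2816

2816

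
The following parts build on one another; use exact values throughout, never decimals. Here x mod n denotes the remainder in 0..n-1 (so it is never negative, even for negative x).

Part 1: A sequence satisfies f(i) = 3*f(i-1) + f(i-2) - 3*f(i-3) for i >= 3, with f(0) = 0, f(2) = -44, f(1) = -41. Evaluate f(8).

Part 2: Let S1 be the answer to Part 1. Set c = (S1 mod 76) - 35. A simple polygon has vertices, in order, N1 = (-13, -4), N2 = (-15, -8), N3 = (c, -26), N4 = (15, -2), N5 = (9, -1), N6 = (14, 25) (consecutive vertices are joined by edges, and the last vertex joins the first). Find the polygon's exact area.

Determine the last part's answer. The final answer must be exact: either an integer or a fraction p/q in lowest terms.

Part 1: f(3) = 3*(-44) + 1*(-41) - 3*(0) = -173; iterating: f(3)=-173, f(4)=-440, f(5)=-1361, f(6)=-4004, f(7)=-12053, f(8)=-36080; answer -36080
Part 2: S1 = -36080; c = -15; cross terms: (-13*-8 - -15*-4)=44, (-15*-26 - -15*-8)=270, (-15*-2 - 15*-26)=420, (15*-1 - 9*-2)=3, (9*25 - 14*-1)=239, (14*-4 - -13*25)=269; twice the area = |1245| = 1245; area = 1245/2; answer 1245/2

1245/2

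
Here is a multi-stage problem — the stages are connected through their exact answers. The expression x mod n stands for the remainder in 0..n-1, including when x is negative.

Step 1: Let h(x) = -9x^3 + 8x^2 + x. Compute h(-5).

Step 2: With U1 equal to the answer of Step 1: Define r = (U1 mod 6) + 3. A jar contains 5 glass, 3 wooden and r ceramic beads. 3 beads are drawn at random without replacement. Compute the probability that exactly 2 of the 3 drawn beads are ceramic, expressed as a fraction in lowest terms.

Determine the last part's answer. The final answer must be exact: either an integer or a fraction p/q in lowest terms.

8/55

Step 1: -9*(-5)^3 + 8*(-5)^2 + 1*(-5)^1 = (1125) + (200) + (-5) = 1320; answer 1320
Step 2: U1 = 1320; r = 3; total draws C(11,3) = 165; favorable C(3,2)*C(8,1) = 24; P = 8/55; answer 8/55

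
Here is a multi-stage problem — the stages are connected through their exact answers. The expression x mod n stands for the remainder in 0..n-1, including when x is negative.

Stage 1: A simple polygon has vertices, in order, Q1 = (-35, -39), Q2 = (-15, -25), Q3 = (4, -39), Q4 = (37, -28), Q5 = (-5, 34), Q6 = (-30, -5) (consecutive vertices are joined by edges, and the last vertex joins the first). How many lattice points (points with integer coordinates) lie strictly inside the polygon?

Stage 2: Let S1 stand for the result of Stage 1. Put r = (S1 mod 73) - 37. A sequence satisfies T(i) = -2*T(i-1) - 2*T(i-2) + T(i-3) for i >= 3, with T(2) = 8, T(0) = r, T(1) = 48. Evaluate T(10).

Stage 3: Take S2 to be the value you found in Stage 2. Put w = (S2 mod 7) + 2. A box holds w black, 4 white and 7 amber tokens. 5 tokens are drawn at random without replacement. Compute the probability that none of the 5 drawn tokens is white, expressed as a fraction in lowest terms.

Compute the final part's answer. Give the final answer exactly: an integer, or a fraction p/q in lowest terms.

Stage 1: cross terms: (-35*-25 - -15*-39)=290, (-15*-39 - 4*-25)=685, (4*-28 - 37*-39)=1331, (37*34 - -5*-28)=1118, (-5*-5 - -30*34)=1045, (-30*-39 - -35*-5)=995; twice the area = |5464| = 5464; area = 2732; boundary points = 2 + 1 + 11 + 2 + 1 + 1 = 18; strictly interior points = area - boundary/2 + 1 = 2724; answer 2724
Stage 2: S1 = 2724; r = -14; T(3) = -2*(8) - 2*(48) + 1*(-14) = -126; iterating: T(3)=-126, T(4)=284, T(5)=-308, T(6)=-78, T(7)=1056, T(8)=-2264, T(9)=2338, T(10)=908; answer 908
Stage 3: S2 = 908; w = 7; total draws C(18,5) = 8568; favorable C(14,5) = 2002; P = 143/612; answer 143/612

143/612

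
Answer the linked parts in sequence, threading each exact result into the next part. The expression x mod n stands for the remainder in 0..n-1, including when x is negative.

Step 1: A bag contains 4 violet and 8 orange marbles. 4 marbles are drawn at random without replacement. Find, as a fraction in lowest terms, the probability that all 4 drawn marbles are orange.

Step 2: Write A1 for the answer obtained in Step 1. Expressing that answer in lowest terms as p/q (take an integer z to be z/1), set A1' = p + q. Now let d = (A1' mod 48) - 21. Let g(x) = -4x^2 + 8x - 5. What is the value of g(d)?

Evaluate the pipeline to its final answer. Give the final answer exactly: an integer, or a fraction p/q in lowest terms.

Step 1: total draws C(12,4) = 495; favorable C(8,4) = 70; P = 14/99; answer 14/99
Step 2: A1 = 14/99; threaded value p + q = 113; d = -4; -4*(-4)^2 + 8*(-4)^1 - 5 = (-64) + (-32) + (-5) = -101; answer -101

-101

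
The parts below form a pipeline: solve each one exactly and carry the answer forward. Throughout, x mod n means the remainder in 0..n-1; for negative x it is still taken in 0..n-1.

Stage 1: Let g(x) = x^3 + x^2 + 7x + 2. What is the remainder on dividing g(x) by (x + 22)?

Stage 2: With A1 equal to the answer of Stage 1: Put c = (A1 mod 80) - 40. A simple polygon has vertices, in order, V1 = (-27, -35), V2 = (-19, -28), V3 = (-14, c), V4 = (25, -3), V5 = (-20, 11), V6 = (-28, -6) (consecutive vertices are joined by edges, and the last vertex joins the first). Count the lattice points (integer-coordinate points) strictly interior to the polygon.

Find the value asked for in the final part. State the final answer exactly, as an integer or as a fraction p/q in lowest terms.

1390

Stage 1: remainder = value at the root: 1*(-22)^3 + 1*(-22)^2 + 7*(-22)^1 + 2 = (-10648) + (484) + (-154) + (2) = -10316; answer -10316
Stage 2: A1 = -10316; c = -36; cross terms: (-27*-28 - -19*-35)=91, (-19*-36 - -14*-28)=292, (-14*-3 - 25*-36)=942, (25*11 - -20*-3)=215, (-20*-6 - -28*11)=428, (-28*-35 - -27*-6)=818; twice the area = |2786| = 2786; area = 1393; boundary points = 1 + 1 + 3 + 1 + 1 + 1 = 8; strictly interior points = area - boundary/2 + 1 = 1390; answer 1390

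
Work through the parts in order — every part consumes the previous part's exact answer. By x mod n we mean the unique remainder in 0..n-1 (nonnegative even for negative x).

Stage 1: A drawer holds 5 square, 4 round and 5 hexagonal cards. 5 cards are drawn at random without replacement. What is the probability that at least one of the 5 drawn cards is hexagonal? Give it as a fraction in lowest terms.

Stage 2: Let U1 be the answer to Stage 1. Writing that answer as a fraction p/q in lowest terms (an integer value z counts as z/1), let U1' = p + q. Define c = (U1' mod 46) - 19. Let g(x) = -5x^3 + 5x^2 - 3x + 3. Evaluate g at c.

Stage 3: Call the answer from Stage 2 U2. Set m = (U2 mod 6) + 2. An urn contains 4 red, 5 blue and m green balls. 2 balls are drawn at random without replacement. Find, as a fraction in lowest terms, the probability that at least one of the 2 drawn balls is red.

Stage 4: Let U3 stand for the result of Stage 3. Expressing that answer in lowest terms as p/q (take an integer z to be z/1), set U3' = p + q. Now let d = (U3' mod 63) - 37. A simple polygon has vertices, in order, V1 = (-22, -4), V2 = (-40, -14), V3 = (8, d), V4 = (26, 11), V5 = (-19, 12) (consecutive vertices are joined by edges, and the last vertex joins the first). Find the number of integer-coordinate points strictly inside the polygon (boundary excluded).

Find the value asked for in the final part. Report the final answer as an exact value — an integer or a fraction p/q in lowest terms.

1455

Stage 1: total draws C(14,5) = 2002; complement C(9,5) = 126; favorable 2002 - 126 = 1876; P = 134/143; answer 134/143
Stage 2: U1 = 134/143; threaded value p + q = 277; c = -18; -5*(-18)^3 + 5*(-18)^2 - 3*(-18)^1 + 3 = (29160) + (1620) + (54) + (3) = 30837; answer 30837
Stage 3: U2 = 30837; m = 5; total draws C(14,2) = 91; complement C(10,2) = 45; favorable 91 - 45 = 46; P = 46/91; answer 46/91
Stage 4: U3 = 46/91; threaded value p + q = 137; d = -26; cross terms: (-22*-14 - -40*-4)=148, (-40*-26 - 8*-14)=1152, (8*11 - 26*-26)=764, (26*12 - -19*11)=521, (-19*-4 - -22*12)=340; twice the area = |2925| = 2925; area = 2925/2; boundary points = 2 + 12 + 1 + 1 + 1 = 17; strictly interior points = area - boundary/2 + 1 = 1455; answer 1455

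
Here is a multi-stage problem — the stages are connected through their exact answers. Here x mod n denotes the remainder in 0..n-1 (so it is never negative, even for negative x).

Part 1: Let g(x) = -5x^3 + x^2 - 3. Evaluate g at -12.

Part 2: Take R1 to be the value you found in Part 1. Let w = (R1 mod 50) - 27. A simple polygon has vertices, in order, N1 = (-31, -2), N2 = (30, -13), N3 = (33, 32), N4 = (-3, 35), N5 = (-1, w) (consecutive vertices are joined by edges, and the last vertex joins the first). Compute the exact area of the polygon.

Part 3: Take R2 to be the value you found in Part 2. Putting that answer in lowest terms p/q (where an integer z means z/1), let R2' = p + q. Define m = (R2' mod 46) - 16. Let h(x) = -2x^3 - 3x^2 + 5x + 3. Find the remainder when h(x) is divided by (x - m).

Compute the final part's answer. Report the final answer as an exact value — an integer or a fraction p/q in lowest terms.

3

Part 1: -5*(-12)^3 + 1*(-12)^2 - 3 = (8640) + (144) + (-3) = 8781; answer 8781
Part 2: R1 = 8781; w = 4; cross terms: (-31*-13 - 30*-2)=463, (30*32 - 33*-13)=1389, (33*35 - -3*32)=1251, (-3*4 - -1*35)=23, (-1*-2 - -31*4)=126; twice the area = |3252| = 3252; area = 1626; answer 1626
Part 3: R2 = 1626; threaded value p + q = 1627; m = 1; remainder = value at the root: -2*(1)^3 - 3*(1)^2 + 5*(1)^1 + 3 = (-2) + (-3) + (5) + (3) = 3; answer 3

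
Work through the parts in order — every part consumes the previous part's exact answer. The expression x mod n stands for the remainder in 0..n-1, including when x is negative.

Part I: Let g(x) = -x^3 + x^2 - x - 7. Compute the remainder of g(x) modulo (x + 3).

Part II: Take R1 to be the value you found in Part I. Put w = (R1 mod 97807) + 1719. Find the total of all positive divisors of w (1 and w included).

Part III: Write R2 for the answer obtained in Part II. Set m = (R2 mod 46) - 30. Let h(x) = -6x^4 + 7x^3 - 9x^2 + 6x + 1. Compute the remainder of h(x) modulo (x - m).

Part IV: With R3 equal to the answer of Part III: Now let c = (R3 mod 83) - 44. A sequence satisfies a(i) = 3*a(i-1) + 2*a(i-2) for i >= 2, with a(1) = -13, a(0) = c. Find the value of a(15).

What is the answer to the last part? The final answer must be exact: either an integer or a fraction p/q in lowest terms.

Part I: remainder = value at the root: -1*(-3)^3 + 1*(-3)^2 - 1*(-3)^1 - 7 = (27) + (9) + (3) + (-7) = 32; answer 32
Part II: R1 = 32; w = 1751; 1751 = 17 * 103; sigma = (1 + 17) * (1 + 103) = 18 * 104 = 1872; answer 1872
Part III: R2 = 1872; m = 2; remainder = value at the root: -6*(2)^4 + 7*(2)^3 - 9*(2)^2 + 6*(2)^1 + 1 = (-96) + (56) + (-36) + (12) + (1) = -63; answer -63
Part IV: R3 = -63; c = -24; a(2) = 3*(-13) + 2*(-24) = -87; iterating: a(2)=-87, a(3)=-287, a(4)=-1035, a(5)=-3679, a(6)=-13107, a(7)=-46679, a(8)=-166251, a(9)=-592111, a(10)=-2108835, a(11)=-7510727, a(12)=-26749851, a(13)=-95271007, a(14)=-339312723, a(15)=-1208480183; answer -1208480183

-1208480183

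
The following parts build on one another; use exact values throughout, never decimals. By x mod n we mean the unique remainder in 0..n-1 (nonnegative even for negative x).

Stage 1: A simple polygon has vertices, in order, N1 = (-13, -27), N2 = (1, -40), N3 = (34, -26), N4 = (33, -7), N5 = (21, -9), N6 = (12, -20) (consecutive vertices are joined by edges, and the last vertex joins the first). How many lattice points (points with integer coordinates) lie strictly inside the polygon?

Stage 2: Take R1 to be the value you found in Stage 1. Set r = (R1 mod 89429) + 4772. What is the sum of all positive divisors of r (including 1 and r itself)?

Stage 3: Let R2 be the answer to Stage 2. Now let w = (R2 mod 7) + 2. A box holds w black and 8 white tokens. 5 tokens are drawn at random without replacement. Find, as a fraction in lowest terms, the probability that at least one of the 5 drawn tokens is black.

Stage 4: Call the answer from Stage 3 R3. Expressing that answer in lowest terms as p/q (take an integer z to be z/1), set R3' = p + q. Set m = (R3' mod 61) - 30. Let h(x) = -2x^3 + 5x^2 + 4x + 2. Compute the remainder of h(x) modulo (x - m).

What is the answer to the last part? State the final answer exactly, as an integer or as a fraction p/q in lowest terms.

Stage 1: cross terms: (-13*-40 - 1*-27)=547, (1*-26 - 34*-40)=1334, (34*-7 - 33*-26)=620, (33*-9 - 21*-7)=-150, (21*-20 - 12*-9)=-312, (12*-27 - -13*-20)=-584; twice the area = |1455| = 1455; area = 1455/2; boundary points = 1 + 1 + 1 + 2 + 1 + 1 = 7; strictly interior points = area - boundary/2 + 1 = 725; answer 725
Stage 2: R1 = 725; r = 5497; 5497 = 23 * 239; sigma = (1 + 23) * (1 + 239) = 24 * 240 = 5760; answer 5760
Stage 3: R2 = 5760; w = 8; total draws C(16,5) = 4368; complement C(8,5) = 56; favorable 4368 - 56 = 4312; P = 77/78; answer 77/78
Stage 4: R3 = 77/78; threaded value p + q = 155; m = 3; remainder = value at the root: -2*(3)^3 + 5*(3)^2 + 4*(3)^1 + 2 = (-54) + (45) + (12) + (2) = 5; answer 5

5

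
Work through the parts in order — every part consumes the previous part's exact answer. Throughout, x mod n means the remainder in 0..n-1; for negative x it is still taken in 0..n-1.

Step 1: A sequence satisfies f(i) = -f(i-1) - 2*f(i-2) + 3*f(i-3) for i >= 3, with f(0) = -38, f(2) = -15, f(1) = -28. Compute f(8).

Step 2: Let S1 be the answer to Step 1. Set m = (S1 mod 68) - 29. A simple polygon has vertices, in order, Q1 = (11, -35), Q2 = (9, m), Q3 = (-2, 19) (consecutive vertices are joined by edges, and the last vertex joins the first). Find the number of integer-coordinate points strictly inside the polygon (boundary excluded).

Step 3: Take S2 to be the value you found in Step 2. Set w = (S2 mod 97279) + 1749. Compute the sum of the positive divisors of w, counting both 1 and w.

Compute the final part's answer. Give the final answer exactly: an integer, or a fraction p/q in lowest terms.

2696

Step 1: f(3) = -1*(-15) - 2*(-28) + 3*(-38) = -43; iterating: f(3)=-43, f(4)=-11, f(5)=52, f(6)=-159, f(7)=22, f(8)=452; answer 452
Step 2: S1 = 452; m = 15; cross terms: (11*15 - 9*-35)=480, (9*19 - -2*15)=201, (-2*-35 - 11*19)=-139; twice the area = |542| = 542; area = 271; boundary points = 2 + 1 + 1 = 4; strictly interior points = area - boundary/2 + 1 = 270; answer 270
Step 3: S2 = 270; w = 2019; 2019 = 3 * 673; sigma = (1 + 3) * (1 + 673) = 4 * 674 = 2696; answer 2696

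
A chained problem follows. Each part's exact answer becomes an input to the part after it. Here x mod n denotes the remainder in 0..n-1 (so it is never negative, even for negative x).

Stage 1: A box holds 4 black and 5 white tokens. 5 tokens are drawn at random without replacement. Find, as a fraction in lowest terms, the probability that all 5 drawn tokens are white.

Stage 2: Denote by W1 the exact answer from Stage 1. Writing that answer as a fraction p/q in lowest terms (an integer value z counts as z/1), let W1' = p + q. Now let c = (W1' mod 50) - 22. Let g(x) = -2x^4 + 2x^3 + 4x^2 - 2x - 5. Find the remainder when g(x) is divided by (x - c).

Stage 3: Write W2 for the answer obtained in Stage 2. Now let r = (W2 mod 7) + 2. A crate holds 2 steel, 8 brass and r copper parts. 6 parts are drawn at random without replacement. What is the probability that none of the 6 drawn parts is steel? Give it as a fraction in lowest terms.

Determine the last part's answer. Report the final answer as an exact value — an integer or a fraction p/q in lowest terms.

Stage 1: total draws C(9,5) = 126; favorable C(5,5) = 1; P = 1/126; answer 1/126
Stage 2: W1 = 1/126; threaded value p + q = 127; c = 5; remainder = value at the root: -2*(5)^4 + 2*(5)^3 + 4*(5)^2 - 2*(5)^1 - 5 = (-1250) + (250) + (100) + (-10) + (-5) = -915; answer -915
Stage 3: W2 = -915; r = 4; total draws C(14,6) = 3003; favorable C(12,6) = 924; P = 4/13; answer 4/13

4/13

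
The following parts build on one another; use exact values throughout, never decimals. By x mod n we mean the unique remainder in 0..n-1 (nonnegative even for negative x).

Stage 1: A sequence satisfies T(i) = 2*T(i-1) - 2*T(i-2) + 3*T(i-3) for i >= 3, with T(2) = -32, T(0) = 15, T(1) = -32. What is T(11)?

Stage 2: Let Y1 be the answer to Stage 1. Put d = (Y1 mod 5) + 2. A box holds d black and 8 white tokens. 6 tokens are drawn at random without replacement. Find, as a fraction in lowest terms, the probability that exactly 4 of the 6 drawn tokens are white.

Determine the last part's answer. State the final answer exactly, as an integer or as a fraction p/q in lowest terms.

5/11

Stage 1: T(3) = 2*(-32) - 2*(-32) + 3*(15) = 45; iterating: T(3)=45, T(4)=58, T(5)=-70, T(6)=-121, T(7)=72, T(8)=176, T(9)=-155, T(10)=-446, T(11)=-54; answer -54
Stage 2: Y1 = -54; d = 3; total draws C(11,6) = 462; favorable C(8,4)*C(3,2) = 210; P = 5/11; answer 5/11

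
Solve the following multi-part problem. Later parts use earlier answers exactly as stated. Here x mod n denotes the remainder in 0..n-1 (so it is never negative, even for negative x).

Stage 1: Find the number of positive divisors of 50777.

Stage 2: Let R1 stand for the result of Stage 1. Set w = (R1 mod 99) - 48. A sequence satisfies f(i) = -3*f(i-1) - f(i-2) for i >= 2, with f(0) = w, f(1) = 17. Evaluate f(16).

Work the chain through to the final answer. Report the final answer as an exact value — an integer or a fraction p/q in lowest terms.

Stage 1: 50777 is prime, so its only divisors are 1 and 50777; count = 2; answer 2
Stage 2: R1 = 2; w = -46; f(2) = -3*(17) - 1*(-46) = -5; iterating: f(2)=-5, f(3)=-2, f(4)=11, f(5)=-31, f(6)=82, f(7)=-215, f(8)=563, f(9)=-1474, f(10)=3859, f(11)=-10103, f(12)=26450, f(13)=-69247, f(14)=181291, f(15)=-474626, f(16)=1242587; answer 1242587

1242587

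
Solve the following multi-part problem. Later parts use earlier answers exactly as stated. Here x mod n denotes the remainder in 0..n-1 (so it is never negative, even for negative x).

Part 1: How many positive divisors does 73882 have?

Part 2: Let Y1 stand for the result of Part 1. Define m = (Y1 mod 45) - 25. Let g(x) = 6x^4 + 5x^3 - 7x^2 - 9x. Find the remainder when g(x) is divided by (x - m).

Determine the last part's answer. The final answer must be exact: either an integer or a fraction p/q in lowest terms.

35235

Part 1: 73882 = 2 * 17 * 41 * 53; number of divisors = (1+1) * (1+1) * (1+1) * (1+1) = 16; answer 16
Part 2: Y1 = 16; m = -9; remainder = value at the root: 6*(-9)^4 + 5*(-9)^3 - 7*(-9)^2 - 9*(-9)^1 = (39366) + (-3645) + (-567) + (81) = 35235; answer 35235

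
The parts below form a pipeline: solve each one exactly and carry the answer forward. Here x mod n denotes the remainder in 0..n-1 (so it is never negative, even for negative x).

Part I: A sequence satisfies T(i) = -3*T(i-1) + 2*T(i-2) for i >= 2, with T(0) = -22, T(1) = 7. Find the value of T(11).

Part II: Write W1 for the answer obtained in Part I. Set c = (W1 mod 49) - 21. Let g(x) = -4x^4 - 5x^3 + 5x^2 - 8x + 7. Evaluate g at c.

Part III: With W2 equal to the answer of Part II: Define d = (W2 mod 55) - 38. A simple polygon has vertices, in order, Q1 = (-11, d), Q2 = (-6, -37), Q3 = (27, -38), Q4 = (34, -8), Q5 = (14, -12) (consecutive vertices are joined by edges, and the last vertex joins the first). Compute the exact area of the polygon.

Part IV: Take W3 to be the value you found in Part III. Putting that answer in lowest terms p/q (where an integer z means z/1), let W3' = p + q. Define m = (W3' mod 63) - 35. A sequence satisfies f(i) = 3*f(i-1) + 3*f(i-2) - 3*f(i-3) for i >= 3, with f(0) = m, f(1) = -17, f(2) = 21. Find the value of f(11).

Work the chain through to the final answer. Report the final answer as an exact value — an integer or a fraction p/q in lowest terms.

Part I: T(2) = -3*(7) + 2*(-22) = -65; iterating: T(2)=-65, T(3)=209, T(4)=-757, T(5)=2689, T(6)=-9581, T(7)=34121, T(8)=-121525, T(9)=432817, T(10)=-1541501, T(11)=5490137; answer 5490137
Part II: W1 = 5490137; c = 9; -4*(9)^4 - 5*(9)^3 + 5*(9)^2 - 8*(9)^1 + 7 = (-26244) + (-3645) + (405) + (-72) + (7) = -29549; answer -29549
Part III: W2 = -29549; d = 3; cross terms: (-11*-37 - -6*3)=425, (-6*-38 - 27*-37)=1227, (27*-8 - 34*-38)=1076, (34*-12 - 14*-8)=-296, (14*3 - -11*-12)=-90; twice the area = |2342| = 2342; area = 1171; answer 1171
Part IV: W3 = 1171; threaded value p + q = 1172; m = 3; f(3) = 3*(21) + 3*(-17) - 3*(3) = 3; iterating: f(3)=3, f(4)=123, f(5)=315, f(6)=1305, f(7)=4491, f(8)=16443, f(9)=58887, f(10)=212517, f(11)=764883; answer 764883

764883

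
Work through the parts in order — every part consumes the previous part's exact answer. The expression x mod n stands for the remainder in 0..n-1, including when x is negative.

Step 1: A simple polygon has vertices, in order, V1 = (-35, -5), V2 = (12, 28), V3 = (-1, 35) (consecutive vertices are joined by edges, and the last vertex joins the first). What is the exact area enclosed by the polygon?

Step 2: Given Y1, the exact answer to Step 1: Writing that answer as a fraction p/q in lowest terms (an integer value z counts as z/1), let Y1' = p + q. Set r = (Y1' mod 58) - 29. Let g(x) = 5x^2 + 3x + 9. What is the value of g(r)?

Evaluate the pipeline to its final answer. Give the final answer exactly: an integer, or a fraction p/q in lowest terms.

Step 1: cross terms: (-35*28 - 12*-5)=-920, (12*35 - -1*28)=448, (-1*-5 - -35*35)=1230; twice the area = |758| = 758; area = 379; answer 379
Step 2: Y1 = 379; threaded value p + q = 380; r = 3; 5*(3)^2 + 3*(3)^1 + 9 = (45) + (9) + (9) = 63; answer 63

63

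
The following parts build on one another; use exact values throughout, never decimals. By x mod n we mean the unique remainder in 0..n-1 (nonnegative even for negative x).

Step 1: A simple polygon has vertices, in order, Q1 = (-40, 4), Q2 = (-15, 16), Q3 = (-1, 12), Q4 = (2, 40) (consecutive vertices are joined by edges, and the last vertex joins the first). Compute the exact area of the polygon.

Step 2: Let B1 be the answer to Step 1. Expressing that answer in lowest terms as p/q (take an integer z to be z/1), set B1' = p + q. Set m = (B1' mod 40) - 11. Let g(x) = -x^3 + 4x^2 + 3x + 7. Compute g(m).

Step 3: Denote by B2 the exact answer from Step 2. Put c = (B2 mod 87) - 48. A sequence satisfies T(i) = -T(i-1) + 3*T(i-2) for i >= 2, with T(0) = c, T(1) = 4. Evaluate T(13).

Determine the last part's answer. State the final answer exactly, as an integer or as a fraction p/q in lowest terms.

-386684

Step 1: cross terms: (-40*16 - -15*4)=-580, (-15*12 - -1*16)=-164, (-1*40 - 2*12)=-64, (2*4 - -40*40)=1608; twice the area = |800| = 800; area = 400; answer 400
Step 2: B1 = 400; threaded value p + q = 401; m = -10; -1*(-10)^3 + 4*(-10)^2 + 3*(-10)^1 + 7 = (1000) + (400) + (-30) + (7) = 1377; answer 1377
Step 3: B2 = 1377; c = 24; T(2) = -1*(4) + 3*(24) = 68; iterating: T(2)=68, T(3)=-56, T(4)=260, T(5)=-428, T(6)=1208, T(7)=-2492, T(8)=6116, T(9)=-13592, T(10)=31940, T(11)=-72716, T(12)=168536, T(13)=-386684; answer -386684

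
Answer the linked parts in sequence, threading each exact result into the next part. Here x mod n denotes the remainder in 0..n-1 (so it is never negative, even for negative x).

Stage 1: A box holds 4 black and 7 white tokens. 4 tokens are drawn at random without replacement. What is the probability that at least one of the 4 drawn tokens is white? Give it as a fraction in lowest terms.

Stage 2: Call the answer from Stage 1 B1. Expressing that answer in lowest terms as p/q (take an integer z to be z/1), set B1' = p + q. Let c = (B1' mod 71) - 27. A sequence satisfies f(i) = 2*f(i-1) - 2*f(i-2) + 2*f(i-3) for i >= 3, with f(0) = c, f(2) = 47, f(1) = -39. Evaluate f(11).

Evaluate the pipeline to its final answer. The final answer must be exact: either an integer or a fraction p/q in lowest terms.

Stage 1: total draws C(11,4) = 330; complement C(4,4) = 1; favorable 330 - 1 = 329; P = 329/330; answer 329/330
Stage 2: B1 = 329/330; threaded value p + q = 659; c = -7; f(3) = 2*(47) - 2*(-39) + 2*(-7) = 158; iterating: f(3)=158, f(4)=144, f(5)=66, f(6)=160, f(7)=476, f(8)=764, f(9)=896, f(10)=1216, f(11)=2168; answer 2168

2168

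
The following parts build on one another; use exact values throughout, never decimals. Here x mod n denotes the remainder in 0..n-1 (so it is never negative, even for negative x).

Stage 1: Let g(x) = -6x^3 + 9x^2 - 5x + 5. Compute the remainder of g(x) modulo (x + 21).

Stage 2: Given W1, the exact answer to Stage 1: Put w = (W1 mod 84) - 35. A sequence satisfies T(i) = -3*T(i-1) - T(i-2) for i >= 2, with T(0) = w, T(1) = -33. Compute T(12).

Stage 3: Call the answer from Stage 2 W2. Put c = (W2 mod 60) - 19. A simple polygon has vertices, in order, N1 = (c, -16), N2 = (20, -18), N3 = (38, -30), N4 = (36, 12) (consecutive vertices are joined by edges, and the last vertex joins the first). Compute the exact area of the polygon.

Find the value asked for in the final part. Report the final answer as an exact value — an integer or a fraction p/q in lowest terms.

157

Stage 1: remainder = value at the root: -6*(-21)^3 + 9*(-21)^2 - 5*(-21)^1 + 5 = (55566) + (3969) + (105) + (5) = 59645; answer 59645
Stage 2: W1 = 59645; w = -30; T(2) = -3*(-33) - 1*(-30) = 129; iterating: T(2)=129, T(3)=-354, T(4)=933, T(5)=-2445, T(6)=6402, T(7)=-16761, T(8)=43881, T(9)=-114882, T(10)=300765, T(11)=-787413, T(12)=2061474; answer 2061474
Stage 3: W2 = 2061474; c = 35; cross terms: (35*-18 - 20*-16)=-310, (20*-30 - 38*-18)=84, (38*12 - 36*-30)=1536, (36*-16 - 35*12)=-996; twice the area = |314| = 314; area = 157; answer 157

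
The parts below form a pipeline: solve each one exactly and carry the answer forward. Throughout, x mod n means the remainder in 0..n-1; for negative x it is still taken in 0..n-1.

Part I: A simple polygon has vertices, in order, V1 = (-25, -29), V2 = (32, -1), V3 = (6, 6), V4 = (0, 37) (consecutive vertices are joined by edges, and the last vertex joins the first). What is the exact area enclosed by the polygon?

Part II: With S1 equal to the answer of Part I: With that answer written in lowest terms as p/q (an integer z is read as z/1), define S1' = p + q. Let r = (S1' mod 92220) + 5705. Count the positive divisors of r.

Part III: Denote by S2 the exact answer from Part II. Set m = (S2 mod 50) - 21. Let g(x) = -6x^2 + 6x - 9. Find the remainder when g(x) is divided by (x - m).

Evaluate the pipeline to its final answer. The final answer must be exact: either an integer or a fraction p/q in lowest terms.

-1101

Part I: cross terms: (-25*-1 - 32*-29)=953, (32*6 - 6*-1)=198, (6*37 - 0*6)=222, (0*-29 - -25*37)=925; twice the area = |2298| = 2298; area = 1149; answer 1149
Part II: S1 = 1149; threaded value p + q = 1150; r = 6855; 6855 = 3 * 5 * 457; number of divisors = (1+1) * (1+1) * (1+1) = 8; answer 8
Part III: S2 = 8; m = -13; remainder = value at the root: -6*(-13)^2 + 6*(-13)^1 - 9 = (-1014) + (-78) + (-9) = -1101; answer -1101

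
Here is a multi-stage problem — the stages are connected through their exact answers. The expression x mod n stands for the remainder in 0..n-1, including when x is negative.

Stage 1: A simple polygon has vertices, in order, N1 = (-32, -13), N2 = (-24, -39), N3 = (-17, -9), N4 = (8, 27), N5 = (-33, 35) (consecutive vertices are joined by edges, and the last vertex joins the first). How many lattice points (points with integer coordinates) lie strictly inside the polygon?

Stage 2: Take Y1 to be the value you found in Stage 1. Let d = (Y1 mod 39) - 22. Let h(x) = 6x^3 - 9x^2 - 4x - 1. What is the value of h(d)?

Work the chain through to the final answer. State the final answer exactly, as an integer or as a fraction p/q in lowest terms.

-32012

Stage 1: cross terms: (-32*-39 - -24*-13)=936, (-24*-9 - -17*-39)=-447, (-17*27 - 8*-9)=-387, (8*35 - -33*27)=1171, (-33*-13 - -32*35)=1549; twice the area = |2822| = 2822; area = 1411; boundary points = 2 + 1 + 1 + 1 + 1 = 6; strictly interior points = area - boundary/2 + 1 = 1409; answer 1409
Stage 2: Y1 = 1409; d = -17; 6*(-17)^3 - 9*(-17)^2 - 4*(-17)^1 - 1 = (-29478) + (-2601) + (68) + (-1) = -32012; answer -32012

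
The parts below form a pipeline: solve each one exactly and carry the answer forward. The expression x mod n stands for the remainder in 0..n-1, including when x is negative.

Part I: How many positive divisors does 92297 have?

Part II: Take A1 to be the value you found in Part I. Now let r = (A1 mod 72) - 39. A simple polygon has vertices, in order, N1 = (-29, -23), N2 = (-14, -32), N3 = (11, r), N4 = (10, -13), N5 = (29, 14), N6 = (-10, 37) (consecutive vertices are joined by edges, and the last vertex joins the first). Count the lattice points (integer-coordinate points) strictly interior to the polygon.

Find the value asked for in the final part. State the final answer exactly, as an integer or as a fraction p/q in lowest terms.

Part I: 92297 is prime, so its only divisors are 1 and 92297; count = 2; answer 2
Part II: A1 = 2; r = -37; cross terms: (-29*-32 - -14*-23)=606, (-14*-37 - 11*-32)=870, (11*-13 - 10*-37)=227, (10*14 - 29*-13)=517, (29*37 - -10*14)=1213, (-10*-23 - -29*37)=1303; twice the area = |4736| = 4736; area = 2368; boundary points = 3 + 5 + 1 + 1 + 1 + 1 = 12; strictly interior points = area - boundary/2 + 1 = 2363; answer 2363

2363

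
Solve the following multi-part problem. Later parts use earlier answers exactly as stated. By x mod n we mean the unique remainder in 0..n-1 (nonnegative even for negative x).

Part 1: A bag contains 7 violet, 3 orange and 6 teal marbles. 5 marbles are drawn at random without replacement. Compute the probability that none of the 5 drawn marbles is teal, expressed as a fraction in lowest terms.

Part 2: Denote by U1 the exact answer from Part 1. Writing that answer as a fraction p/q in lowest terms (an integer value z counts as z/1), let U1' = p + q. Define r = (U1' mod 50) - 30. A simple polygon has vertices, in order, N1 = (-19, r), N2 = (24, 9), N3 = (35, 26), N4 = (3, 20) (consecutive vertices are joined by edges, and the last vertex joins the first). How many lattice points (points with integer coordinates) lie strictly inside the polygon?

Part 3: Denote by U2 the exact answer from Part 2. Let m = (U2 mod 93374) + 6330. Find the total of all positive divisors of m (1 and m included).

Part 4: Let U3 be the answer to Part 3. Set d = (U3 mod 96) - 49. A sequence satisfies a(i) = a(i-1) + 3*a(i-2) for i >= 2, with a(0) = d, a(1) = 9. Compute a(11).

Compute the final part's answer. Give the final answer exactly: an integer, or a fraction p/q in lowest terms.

Part 1: total draws C(16,5) = 4368; favorable C(10,5) = 252; P = 3/52; answer 3/52
Part 2: U1 = 3/52; threaded value p + q = 55; r = -25; cross terms: (-19*9 - 24*-25)=429, (24*26 - 35*9)=309, (35*20 - 3*26)=622, (3*-25 - -19*20)=305; twice the area = |1665| = 1665; area = 1665/2; boundary points = 1 + 1 + 2 + 1 = 5; strictly interior points = area - boundary/2 + 1 = 831; answer 831
Part 3: U2 = 831; m = 7161; 7161 = 3 * 7 * 11 * 31; sigma = (1 + 3) * (1 + 7) * (1 + 11) * (1 + 31) = 4 * 8 * 12 * 32 = 12288; answer 12288
Part 4: U3 = 12288; d = -49; a(2) = 1*(9) + 3*(-49) = -138; iterating: a(2)=-138, a(3)=-111, a(4)=-525, a(5)=-858, a(6)=-2433, a(7)=-5007, a(8)=-12306, a(9)=-27327, a(10)=-64245, a(11)=-146226; answer -146226

-146226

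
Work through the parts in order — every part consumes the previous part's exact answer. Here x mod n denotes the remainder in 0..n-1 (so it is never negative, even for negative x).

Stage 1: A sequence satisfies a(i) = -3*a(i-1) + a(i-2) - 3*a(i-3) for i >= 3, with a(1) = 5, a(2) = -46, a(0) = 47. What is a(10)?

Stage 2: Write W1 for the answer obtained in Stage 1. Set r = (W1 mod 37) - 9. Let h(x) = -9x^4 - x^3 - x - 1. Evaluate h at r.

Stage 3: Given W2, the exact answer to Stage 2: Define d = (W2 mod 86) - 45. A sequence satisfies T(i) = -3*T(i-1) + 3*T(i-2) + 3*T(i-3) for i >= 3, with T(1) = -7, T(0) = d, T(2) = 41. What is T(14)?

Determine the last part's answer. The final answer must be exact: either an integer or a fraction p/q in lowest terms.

Stage 1: a(3) = -3*(-46) + 1*(5) - 3*(47) = 2; iterating: a(3)=2, a(4)=-67, a(5)=341, a(6)=-1096, a(7)=3830, a(8)=-13609, a(9)=47945, a(10)=-168934; answer -168934
Stage 2: W1 = -168934; r = -1; -9*(-1)^4 - 1*(-1)^3 - 1*(-1)^1 - 1 = (-9) + (1) + (1) + (-1) = -8; answer -8
Stage 3: W2 = -8; d = 33; T(3) = -3*(41) + 3*(-7) + 3*(33) = -45; iterating: T(3)=-45, T(4)=237, T(5)=-723, T(6)=2745, T(7)=-9693, T(8)=35145, T(9)=-126279, T(10)=455193, T(11)=-1638981, T(12)=5903685, T(13)=-21262419, T(14)=76581369; answer 76581369

76581369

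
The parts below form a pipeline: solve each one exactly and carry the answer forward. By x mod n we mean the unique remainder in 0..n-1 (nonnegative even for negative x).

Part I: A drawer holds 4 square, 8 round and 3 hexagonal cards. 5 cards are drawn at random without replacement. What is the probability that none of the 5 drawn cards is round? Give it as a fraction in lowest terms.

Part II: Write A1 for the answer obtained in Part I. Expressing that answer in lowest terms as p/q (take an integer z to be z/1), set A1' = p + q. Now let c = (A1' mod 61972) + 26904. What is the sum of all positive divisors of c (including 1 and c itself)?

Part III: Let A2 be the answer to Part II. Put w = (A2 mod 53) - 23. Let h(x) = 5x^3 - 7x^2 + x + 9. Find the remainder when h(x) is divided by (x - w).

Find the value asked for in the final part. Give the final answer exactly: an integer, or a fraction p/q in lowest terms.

9824

Part I: total draws C(15,5) = 3003; favorable C(7,5) = 21; P = 1/143; answer 1/143
Part II: A1 = 1/143; threaded value p + q = 144; c = 27048; 27048 = 2^3 * 3 * 7^2 * 23; sigma = (1 + 2 + 4 + 8) * (1 + 3) * (1 + 7 + 49) * (1 + 23) = 15 * 4 * 57 * 24 = 82080; answer 82080
Part III: A2 = 82080; w = 13; remainder = value at the root: 5*(13)^3 - 7*(13)^2 + 1*(13)^1 + 9 = (10985) + (-1183) + (13) + (9) = 9824; answer 9824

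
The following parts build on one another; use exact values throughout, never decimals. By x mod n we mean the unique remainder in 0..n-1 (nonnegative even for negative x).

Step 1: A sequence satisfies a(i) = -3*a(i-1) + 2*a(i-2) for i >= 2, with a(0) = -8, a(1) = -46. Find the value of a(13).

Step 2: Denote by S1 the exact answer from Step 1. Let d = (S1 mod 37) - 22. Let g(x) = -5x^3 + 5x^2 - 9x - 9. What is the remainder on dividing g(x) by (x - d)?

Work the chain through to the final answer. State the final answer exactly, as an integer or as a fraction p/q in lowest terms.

-4599

Step 1: a(2) = -3*(-46) + 2*(-8) = 122; iterating: a(2)=122, a(3)=-458, a(4)=1618, a(5)=-5770, a(6)=20546, a(7)=-73178, a(8)=260626, a(9)=-928234, a(10)=3305954, a(11)=-11774330, a(12)=41934898, a(13)=-149353354; answer -149353354
Step 2: S1 = -149353354; d = 10; remainder = value at the root: -5*(10)^3 + 5*(10)^2 - 9*(10)^1 - 9 = (-5000) + (500) + (-90) + (-9) = -4599; answer -4599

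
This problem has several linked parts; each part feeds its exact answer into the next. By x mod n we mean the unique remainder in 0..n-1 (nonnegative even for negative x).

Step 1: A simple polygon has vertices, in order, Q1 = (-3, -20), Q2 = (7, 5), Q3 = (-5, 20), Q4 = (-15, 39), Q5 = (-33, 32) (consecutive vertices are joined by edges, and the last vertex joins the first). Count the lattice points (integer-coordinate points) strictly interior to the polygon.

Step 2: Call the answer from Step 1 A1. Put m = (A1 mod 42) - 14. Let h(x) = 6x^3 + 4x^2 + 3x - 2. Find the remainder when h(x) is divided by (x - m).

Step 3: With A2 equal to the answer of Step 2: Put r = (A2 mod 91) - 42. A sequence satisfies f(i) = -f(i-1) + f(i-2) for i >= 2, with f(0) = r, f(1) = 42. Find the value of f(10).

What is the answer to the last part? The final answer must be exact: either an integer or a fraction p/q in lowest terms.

-3364

Step 1: cross terms: (-3*5 - 7*-20)=125, (7*20 - -5*5)=165, (-5*39 - -15*20)=105, (-15*32 - -33*39)=807, (-33*-20 - -3*32)=756; twice the area = |1958| = 1958; area = 979; boundary points = 5 + 3 + 1 + 1 + 2 = 12; strictly interior points = area - boundary/2 + 1 = 974; answer 974
Step 2: A1 = 974; m = -6; remainder = value at the root: 6*(-6)^3 + 4*(-6)^2 + 3*(-6)^1 - 2 = (-1296) + (144) + (-18) + (-2) = -1172; answer -1172
Step 3: A2 = -1172; r = -31; f(2) = -1*(42) + 1*(-31) = -73; iterating: f(2)=-73, f(3)=115, f(4)=-188, f(5)=303, f(6)=-491, f(7)=794, f(8)=-1285, f(9)=2079, f(10)=-3364; answer -3364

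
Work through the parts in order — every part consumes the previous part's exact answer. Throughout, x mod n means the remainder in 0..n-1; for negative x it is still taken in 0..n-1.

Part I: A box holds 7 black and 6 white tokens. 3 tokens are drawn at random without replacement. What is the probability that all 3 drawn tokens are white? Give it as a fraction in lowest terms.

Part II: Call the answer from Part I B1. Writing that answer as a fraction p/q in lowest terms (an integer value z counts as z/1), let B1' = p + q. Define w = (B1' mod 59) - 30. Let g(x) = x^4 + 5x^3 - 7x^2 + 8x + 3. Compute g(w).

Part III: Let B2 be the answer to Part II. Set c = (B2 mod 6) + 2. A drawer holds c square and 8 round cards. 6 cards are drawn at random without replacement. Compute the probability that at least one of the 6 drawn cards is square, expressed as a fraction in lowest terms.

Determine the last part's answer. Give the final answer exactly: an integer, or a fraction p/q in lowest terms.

Part I: total draws C(13,3) = 286; favorable C(6,3) = 20; P = 10/143; answer 10/143
Part II: B1 = 10/143; threaded value p + q = 153; w = 5; 1*(5)^4 + 5*(5)^3 - 7*(5)^2 + 8*(5)^1 + 3 = (625) + (625) + (-175) + (40) + (3) = 1118; answer 1118
Part III: B2 = 1118; c = 4; total draws C(12,6) = 924; complement C(8,6) = 28; favorable 924 - 28 = 896; P = 32/33; answer 32/33

32/33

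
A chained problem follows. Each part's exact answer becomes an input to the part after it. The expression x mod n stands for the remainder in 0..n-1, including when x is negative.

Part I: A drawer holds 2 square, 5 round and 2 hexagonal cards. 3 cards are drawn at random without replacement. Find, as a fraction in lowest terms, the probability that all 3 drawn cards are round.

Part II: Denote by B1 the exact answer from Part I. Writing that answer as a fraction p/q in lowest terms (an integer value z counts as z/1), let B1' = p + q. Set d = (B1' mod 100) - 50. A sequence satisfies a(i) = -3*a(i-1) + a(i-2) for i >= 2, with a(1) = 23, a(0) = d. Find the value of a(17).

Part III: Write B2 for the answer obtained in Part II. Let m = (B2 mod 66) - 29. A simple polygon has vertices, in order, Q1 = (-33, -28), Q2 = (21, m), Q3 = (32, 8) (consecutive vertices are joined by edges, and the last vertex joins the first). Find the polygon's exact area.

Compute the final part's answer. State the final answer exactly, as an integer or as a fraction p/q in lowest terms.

1631/2

Part I: total draws C(9,3) = 84; favorable C(5,3) = 10; P = 5/42; answer 5/42
Part II: B1 = 5/42; threaded value p + q = 47; d = -3; a(2) = -3*(23) + 1*(-3) = -72; iterating: a(2)=-72, a(3)=239, a(4)=-789, a(5)=2606, a(6)=-8607, a(7)=28427, a(8)=-93888, a(9)=310091, a(10)=-1024161, a(11)=3382574, a(12)=-11171883, a(13)=36898223, a(14)=-121866552, a(15)=402497879, a(16)=-1329360189, a(17)=4390578446; answer 4390578446
Part III: B2 = 4390578446; m = 27; cross terms: (-33*27 - 21*-28)=-303, (21*8 - 32*27)=-696, (32*-28 - -33*8)=-632; twice the area = |-1631| = 1631; area = 1631/2; answer 1631/2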